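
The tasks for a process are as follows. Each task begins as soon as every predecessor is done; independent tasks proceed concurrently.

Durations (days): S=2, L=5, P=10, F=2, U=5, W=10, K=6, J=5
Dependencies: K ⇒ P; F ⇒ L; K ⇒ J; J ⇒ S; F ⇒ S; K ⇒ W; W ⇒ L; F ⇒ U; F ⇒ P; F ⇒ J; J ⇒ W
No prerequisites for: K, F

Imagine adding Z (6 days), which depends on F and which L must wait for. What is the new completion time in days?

26

Originally the plan takes 26 days.
With Z inserted, L now waits for max(F, W, Z).
New critical path: K→J→W→L = 6+5+10+5 = 26 ⇒ 26 days.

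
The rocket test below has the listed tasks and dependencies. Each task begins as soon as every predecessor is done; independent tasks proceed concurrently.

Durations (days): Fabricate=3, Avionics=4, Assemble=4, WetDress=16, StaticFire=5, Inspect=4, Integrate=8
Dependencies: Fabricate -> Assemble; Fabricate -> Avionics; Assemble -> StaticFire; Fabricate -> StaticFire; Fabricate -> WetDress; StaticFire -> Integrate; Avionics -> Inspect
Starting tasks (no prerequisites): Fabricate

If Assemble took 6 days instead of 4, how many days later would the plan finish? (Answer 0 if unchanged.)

2

Baseline: Fabricate→Assemble→StaticFire→Integrate = 3+4+5+8 = 20 → 20 days.
Assemble lies on that path, so at 6 days the path becomes 22 days.
No other chain overtakes it, so the finish is 22 days.
Change in finish: 22 − 20 = +2 days.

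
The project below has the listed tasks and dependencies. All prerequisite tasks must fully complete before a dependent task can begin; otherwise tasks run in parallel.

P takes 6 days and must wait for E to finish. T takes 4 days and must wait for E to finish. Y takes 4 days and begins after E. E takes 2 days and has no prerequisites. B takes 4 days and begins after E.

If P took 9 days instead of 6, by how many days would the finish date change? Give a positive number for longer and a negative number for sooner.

As given, the longest chain is E→P = 2+6 = 8, so the finish is 8 days.
Since P is critical, the +3 change carries straight to that chain (now 11 days).
That remains the longest chain; total 11 days.
Change in finish: 11 − 8 = +3 days.

3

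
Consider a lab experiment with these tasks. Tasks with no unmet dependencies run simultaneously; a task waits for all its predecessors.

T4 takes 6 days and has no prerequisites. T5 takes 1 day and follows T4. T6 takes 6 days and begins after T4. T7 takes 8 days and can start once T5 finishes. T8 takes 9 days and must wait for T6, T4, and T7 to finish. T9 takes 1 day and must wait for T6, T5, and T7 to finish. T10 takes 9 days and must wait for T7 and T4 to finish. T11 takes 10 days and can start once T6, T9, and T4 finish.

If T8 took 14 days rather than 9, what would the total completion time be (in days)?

29

Baseline: T4→T5→T7→T9→T11 = 6+1+8+1+10 = 26 → 26 days.
T8 is off the critical path — its longest chain is 24 days, giving 2 of slack.
New critical path: T4→T5→T7→T8 = 6+1+8+14 = 29 ⇒ 29 days.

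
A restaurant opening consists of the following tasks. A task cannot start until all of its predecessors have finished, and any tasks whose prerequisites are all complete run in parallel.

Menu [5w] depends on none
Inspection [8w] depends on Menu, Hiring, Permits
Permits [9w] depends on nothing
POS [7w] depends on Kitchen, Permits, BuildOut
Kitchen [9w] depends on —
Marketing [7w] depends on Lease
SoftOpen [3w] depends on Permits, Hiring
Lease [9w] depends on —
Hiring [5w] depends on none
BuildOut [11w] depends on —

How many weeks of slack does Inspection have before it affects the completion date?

BuildOut→POS = 11+7 = 18 sets the makespan at 18 weeks.
Inspection finishes as early as 17 and must finish by 18.
Slack of Inspection = 10 − 9 = 1 week.

1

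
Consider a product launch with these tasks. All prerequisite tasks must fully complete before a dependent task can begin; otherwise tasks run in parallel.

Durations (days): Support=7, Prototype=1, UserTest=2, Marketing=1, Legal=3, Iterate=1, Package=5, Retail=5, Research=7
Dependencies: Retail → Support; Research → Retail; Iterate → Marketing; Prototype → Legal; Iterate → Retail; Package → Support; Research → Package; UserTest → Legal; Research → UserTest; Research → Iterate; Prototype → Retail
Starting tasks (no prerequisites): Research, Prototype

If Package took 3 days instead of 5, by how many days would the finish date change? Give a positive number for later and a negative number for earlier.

Critical path before the change: Research→Iterate→Retail→Support = 7+1+5+7 = 20 giving 20 days.
Package has 1 day of float (longest path through it is 19).
No other chain overtakes it, so the finish is 20 days.
Change in finish: 20 − 20 = +0 days.

0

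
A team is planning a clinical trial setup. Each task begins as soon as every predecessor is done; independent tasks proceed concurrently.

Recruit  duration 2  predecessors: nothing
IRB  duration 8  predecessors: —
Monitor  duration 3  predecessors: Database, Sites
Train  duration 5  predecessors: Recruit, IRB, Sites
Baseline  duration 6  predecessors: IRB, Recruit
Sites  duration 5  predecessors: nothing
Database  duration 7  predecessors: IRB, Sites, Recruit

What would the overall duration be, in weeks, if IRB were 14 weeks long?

Baseline: IRB→Database→Monitor = 8+7+3 = 18 → 18 weeks.
Since IRB is critical, the +6 change carries straight to that chain (now 24 weeks).
No other chain overtakes it, so the finish is 24 weeks.

24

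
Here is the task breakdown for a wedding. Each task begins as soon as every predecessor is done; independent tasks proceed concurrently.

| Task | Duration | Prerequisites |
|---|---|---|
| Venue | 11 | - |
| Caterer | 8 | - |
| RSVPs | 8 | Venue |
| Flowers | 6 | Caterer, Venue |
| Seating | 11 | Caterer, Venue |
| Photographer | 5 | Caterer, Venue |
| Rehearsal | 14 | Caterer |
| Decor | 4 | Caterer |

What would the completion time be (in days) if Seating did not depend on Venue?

22

With the dependency in place, Venue→Seating = 11+11 = 22 sets the finish at 22 days.
Without Venue→Seating, Seating's earliest start moves from 11 to 8.
The longest chain is now Caterer→Rehearsal = 8+14 = 22, so the plan takes 22 days.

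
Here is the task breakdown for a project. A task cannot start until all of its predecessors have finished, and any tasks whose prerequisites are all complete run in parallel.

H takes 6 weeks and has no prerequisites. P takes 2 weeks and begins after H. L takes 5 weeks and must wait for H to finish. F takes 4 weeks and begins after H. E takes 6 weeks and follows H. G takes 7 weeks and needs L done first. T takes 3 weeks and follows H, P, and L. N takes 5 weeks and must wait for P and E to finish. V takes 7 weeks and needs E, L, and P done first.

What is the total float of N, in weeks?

The longest chain is H→E→V = 6+6+7 = 19; overall finish 19 weeks.
Longest path through N: 17 weeks (earliest finish 17, latest finish 19).
So N can slip 19 − 17 = 2 weeks.

2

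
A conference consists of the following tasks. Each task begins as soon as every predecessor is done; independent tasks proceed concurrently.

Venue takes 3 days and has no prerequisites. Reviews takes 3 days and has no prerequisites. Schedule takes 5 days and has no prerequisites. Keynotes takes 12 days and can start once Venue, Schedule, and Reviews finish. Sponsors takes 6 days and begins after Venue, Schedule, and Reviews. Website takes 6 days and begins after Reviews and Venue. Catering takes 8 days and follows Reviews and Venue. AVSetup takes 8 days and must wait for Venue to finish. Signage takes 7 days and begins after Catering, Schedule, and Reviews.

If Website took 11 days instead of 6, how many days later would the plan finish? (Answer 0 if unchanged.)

As given, the longest chain is Venue→Catering→Signage = 3+8+7 = 18, so the finish is 18 days.
Website has 9 days of float (longest path through it is 9).
That remains the longest chain; total 18 days.
Change in finish: 18 − 18 = +0 days.

0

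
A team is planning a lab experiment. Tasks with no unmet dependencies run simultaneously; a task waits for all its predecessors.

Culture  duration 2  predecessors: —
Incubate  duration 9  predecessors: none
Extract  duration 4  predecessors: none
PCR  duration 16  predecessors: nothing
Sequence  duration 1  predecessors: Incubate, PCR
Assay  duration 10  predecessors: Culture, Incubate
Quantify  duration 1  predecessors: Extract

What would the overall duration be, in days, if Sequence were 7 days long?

23

The binding path is Incubate→Assay = 9+10 = 19; finish at 19 days.
Sequence is off the critical path — its longest chain is 17 days, giving 2 of slack.
New critical path: PCR→Sequence = 16+7 = 23 ⇒ 23 days.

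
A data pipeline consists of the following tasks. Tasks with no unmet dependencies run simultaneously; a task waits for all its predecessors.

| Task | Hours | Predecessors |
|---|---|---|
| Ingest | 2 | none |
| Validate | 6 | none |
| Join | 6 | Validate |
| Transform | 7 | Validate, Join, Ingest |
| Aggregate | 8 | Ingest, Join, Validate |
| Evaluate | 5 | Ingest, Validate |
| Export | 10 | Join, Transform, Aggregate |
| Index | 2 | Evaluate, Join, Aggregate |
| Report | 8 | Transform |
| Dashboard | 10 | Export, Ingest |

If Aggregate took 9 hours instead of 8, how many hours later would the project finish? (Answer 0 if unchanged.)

As given, the longest chain is Validate→Join→Aggregate→Export→Dashboard = 6+6+8+10+10 = 40, so the finish is 40 hours.
Aggregate lies on that path, so at 9 hours the path becomes 41 hours.
The critical path is still Validate→Join→Aggregate→Export→Dashboard; finish is now 41 hours.
Change in finish: 41 − 40 = +1 hours.

1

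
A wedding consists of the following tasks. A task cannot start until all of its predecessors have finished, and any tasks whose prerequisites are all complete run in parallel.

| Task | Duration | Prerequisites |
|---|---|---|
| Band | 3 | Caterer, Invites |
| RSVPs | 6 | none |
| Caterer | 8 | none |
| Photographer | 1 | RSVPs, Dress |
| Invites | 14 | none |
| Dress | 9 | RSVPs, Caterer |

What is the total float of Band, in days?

The longest chain is Caterer→Dress→Photographer = 8+9+1 = 18; overall finish 18 days.
Band finishes as early as 17 and must finish by 18.
Float = 18 − 17 = 1.

1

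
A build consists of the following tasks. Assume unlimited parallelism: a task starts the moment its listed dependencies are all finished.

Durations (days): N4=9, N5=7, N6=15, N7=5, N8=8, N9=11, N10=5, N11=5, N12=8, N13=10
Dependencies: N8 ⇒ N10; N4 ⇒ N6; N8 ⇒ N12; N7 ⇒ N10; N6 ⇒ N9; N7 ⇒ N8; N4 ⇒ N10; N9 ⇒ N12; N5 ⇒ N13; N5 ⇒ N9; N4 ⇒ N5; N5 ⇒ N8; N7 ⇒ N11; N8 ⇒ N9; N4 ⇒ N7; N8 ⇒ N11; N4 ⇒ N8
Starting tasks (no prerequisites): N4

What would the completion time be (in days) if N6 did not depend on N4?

With the dependency in place, N4→N5→N8→N9→N12 = 9+7+8+11+8 = 43 sets the finish at 43 days.
Without N4→N6, N6's earliest start moves from 9 to 0.
New critical path: N4→N5→N8→N9→N12 = 9+7+8+11+8 = 43 ⇒ 43 days.

43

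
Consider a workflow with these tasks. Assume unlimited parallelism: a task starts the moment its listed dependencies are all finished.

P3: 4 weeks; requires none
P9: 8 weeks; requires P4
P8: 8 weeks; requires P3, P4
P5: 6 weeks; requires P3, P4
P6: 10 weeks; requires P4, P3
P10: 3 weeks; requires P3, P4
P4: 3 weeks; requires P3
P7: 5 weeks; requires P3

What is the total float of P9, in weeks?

2

P3→P4→P6 = 4+3+10 = 17 sets the makespan at 17 weeks.
The longest chain containing P9 totals 15 weeks.
So P9 can slip 17 − 15 = 2 weeks.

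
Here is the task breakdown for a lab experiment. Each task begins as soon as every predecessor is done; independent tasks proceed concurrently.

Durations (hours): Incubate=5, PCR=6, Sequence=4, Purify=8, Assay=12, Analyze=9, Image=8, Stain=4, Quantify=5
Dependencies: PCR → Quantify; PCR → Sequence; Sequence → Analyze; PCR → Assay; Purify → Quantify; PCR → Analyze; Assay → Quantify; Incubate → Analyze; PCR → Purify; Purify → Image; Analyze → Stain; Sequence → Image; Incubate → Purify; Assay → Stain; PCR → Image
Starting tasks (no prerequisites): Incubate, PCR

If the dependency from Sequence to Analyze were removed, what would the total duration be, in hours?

23

With the dependency in place, PCR→Sequence→Analyze→Stain = 6+4+9+4 = 23 sets the finish at 23 hours.
Without Sequence→Analyze, Analyze's earliest start moves from 10 to 6.
After: PCR→Assay→Quantify = 6+12+5 = 23 → 23 hours.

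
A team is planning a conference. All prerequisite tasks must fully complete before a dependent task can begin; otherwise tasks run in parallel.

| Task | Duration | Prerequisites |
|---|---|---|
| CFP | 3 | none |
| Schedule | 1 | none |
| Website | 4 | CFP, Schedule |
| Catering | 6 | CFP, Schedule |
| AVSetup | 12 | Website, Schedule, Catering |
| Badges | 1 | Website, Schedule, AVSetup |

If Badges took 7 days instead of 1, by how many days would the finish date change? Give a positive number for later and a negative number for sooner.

6

Critical path before the change: CFP→Catering→AVSetup→Badges = 3+6+12+1 = 22 giving 22 days.
Badges lies on that path, so at 7 days the path becomes 28 days.
No other chain overtakes it, so the finish is 28 days.
Change in finish: 28 − 22 = +6 days.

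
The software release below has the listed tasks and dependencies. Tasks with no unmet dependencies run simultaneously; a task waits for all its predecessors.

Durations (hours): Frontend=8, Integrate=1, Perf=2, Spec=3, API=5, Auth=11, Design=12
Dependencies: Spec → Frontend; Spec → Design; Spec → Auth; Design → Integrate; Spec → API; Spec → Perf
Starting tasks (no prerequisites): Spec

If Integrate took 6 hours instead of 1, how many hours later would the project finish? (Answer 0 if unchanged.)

Critical path before the change: Spec→Design→Integrate = 3+12+1 = 16 giving 16 hours.
Since Integrate is critical, the +5 change carries straight to that chain (now 21 hours).
The critical path is still Spec→Design→Integrate; finish is now 21 hours.
Change in finish: 21 − 16 = +5 hours.

5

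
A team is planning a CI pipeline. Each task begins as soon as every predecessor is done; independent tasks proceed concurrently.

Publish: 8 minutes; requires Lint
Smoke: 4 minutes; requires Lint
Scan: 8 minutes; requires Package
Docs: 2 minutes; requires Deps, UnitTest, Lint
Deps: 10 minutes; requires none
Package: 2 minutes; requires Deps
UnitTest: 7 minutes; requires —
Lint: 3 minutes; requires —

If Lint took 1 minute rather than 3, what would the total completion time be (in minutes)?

20

The binding path is Deps→Package→Scan = 10+2+8 = 20; finish at 20 minutes.
The longest path through Lint is only 11 minutes, so Lint has float 9.
That remains the longest chain; total 20 minutes.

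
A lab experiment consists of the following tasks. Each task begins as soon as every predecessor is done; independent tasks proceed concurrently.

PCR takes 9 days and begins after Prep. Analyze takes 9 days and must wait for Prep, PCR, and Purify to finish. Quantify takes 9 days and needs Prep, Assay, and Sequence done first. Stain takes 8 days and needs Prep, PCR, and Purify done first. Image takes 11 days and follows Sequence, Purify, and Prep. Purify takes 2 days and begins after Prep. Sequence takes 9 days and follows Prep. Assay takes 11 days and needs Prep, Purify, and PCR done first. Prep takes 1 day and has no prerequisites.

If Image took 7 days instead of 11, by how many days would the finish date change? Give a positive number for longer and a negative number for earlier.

Critical path before the change: Prep→PCR→Assay→Quantify = 1+9+11+9 = 30 giving 30 days.
Image is off the critical path — its longest chain is 21 days, giving 9 of slack.
That remains the longest chain; total 30 days.
Change in finish: 30 − 30 = +0 days.

0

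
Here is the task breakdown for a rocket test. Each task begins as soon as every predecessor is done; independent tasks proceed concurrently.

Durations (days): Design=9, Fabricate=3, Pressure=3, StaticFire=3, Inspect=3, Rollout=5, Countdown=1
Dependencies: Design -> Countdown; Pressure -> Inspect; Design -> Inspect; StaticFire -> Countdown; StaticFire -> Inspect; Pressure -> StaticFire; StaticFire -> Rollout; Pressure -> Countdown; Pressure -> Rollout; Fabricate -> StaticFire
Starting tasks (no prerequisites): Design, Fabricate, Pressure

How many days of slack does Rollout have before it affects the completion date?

1

The longest chain is Design→Inspect = 9+3 = 12; overall finish 12 days.
The longest chain containing Rollout totals 11 days.
Slack of Rollout = 7 − 6 = 1 day.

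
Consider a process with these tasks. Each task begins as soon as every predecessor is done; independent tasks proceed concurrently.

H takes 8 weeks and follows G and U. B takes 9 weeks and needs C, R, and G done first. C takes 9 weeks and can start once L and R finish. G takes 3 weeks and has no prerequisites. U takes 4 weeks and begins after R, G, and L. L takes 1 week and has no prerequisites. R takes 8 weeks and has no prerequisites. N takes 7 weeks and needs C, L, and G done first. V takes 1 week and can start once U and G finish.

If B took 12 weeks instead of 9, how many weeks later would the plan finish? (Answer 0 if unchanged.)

3

The binding path is R→C→B = 8+9+9 = 26; finish at 26 weeks.
Since B is critical, the +3 change carries straight to that chain (now 29 weeks).
No other chain overtakes it, so the finish is 29 weeks.
Change in finish: 29 − 26 = +3 weeks.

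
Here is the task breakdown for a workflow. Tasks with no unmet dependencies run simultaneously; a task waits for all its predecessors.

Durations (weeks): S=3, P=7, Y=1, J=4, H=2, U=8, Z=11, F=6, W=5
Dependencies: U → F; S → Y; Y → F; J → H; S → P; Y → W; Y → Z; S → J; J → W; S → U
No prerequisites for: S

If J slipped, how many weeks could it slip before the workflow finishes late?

Critical path: S→U→F = 3+8+6 = 17, so the finish is 17 weeks.
J finishes as early as 7 and must finish by 12.
So J can slip 12 − 7 = 5 weeks.

5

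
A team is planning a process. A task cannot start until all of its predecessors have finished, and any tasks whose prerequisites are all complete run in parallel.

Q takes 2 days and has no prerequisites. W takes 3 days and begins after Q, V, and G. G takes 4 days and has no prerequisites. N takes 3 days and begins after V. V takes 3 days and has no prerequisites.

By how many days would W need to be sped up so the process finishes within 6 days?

Current finish: 7 days; target: 6.
W is on every critical path, so each day cut from W cuts the finish by one (this holds down to a finish of 6).
Need 7 − 6 = 1 day off W → W becomes 2 days, finish becomes 6.

1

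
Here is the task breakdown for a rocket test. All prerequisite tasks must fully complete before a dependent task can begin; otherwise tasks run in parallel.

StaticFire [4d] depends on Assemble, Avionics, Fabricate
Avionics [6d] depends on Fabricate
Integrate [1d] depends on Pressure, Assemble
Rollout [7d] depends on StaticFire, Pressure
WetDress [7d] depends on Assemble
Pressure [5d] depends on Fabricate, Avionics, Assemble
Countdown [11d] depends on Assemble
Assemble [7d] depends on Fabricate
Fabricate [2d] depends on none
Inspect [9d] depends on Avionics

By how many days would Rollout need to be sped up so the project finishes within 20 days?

Current finish: 21 days; target: 20.
Rollout is on every critical path, so each day cut from Rollout cuts the finish by one (this holds down to a finish of 20).
Need 21 − 20 = 1 day off Rollout → Rollout becomes 6 days, finish becomes 20.

1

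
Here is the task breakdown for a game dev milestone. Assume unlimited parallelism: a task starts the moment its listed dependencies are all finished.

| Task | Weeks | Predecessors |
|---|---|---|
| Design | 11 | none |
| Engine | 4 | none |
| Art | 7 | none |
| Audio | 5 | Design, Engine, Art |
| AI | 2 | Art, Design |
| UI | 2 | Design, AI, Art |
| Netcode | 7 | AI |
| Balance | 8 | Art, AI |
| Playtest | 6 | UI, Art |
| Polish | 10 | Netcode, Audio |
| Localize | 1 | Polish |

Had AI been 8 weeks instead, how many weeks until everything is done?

37

Critical path before the change: Design→AI→Netcode→Polish→Localize = 11+2+7+10+1 = 31 giving 31 weeks.
AI lies on that path, so at 8 weeks the path becomes 37 weeks.
No other chain overtakes it, so the finish is 37 weeks.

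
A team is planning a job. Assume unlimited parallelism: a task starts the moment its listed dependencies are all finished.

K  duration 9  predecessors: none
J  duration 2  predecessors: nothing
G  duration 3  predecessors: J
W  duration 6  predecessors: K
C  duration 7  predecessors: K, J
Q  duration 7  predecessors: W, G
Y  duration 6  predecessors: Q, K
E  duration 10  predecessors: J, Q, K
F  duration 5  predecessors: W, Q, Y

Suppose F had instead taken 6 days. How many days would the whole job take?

Baseline: K→W→Q→Y→F = 9+6+7+6+5 = 33 → 33 days.
F lies on that path, so at 6 days the path becomes 34 days.
No other chain overtakes it, so the finish is 34 days.

34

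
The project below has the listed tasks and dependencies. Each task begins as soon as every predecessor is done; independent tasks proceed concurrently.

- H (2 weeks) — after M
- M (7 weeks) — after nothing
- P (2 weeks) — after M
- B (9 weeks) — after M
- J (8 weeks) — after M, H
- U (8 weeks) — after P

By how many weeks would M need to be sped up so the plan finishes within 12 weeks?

5

Current finish: 17 weeks; target: 12.
M is on every critical path, so each week cut from M cuts the finish by one (this holds down to a finish of 11).
Need 17 − 12 = 5 weeks off M → M becomes 2 weeks, finish becomes 12.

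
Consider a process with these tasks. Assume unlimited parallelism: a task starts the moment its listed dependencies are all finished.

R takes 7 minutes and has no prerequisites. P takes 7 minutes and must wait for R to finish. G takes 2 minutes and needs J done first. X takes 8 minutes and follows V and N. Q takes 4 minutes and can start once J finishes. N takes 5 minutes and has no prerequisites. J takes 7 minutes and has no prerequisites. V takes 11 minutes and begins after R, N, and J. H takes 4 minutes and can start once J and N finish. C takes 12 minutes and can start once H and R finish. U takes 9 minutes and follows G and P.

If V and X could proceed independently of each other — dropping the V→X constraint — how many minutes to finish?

23

Before: longest chain R→V→X = 7+11+8 = 26, finish 26.
Without V→X, X's earliest start moves from 18 to 5.
New critical path: R→P→U = 7+7+9 = 23 ⇒ 23 minutes.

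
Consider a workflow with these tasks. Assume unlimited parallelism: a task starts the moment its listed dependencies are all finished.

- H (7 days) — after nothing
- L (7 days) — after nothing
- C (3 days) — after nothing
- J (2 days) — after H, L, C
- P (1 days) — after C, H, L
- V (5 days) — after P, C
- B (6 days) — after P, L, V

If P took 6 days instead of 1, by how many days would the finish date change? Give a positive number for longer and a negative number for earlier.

5

As given, the longest chain is H→P→V→B = 7+1+5+6 = 19, so the finish is 19 days.
Since P is critical, the +5 change carries straight to that chain (now 24 days).
The critical path is still H→P→V→B; finish is now 24 days.
Change in finish: 24 − 19 = +5 days.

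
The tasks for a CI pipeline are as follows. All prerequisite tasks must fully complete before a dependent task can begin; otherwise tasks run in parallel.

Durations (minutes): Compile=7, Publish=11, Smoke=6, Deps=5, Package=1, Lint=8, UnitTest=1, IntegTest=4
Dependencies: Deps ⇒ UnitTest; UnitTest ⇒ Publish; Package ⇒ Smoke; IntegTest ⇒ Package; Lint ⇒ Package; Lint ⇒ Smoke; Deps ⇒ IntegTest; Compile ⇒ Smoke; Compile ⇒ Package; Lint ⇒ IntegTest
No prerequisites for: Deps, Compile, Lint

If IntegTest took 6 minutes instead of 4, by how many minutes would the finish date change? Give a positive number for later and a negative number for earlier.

As given, the longest chain is Lint→IntegTest→Package→Smoke = 8+4+1+6 = 19, so the finish is 19 minutes.
IntegTest lies on that path, so at 6 minutes the path becomes 21 minutes.
The critical path is still Lint→IntegTest→Package→Smoke; finish is now 21 minutes.
Change in finish: 21 − 19 = +2 minutes.

2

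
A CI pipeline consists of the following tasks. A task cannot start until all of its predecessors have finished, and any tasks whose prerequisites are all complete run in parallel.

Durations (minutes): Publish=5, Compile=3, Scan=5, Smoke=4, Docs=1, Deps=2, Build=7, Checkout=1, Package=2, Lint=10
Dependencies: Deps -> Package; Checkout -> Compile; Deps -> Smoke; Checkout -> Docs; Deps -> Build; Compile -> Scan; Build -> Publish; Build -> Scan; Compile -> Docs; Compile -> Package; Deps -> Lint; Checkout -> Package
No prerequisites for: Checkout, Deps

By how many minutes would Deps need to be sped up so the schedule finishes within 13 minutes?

Current finish: 14 minutes; target: 13.
Deps is on every critical path, so each minute cut from Deps cuts the finish by one (this holds down to a finish of 13).
Need 14 − 13 = 1 minute off Deps → Deps becomes 1 minute, finish becomes 13.

1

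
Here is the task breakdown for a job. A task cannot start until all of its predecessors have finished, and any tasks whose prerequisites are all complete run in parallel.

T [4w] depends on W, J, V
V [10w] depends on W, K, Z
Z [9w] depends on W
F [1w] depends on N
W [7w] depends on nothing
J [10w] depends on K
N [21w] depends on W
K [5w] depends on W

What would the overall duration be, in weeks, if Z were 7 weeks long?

Actual critical path: W→Z→V→T = 7+9+10+4 = 30 ⇒ 30 weeks.
Since Z is critical, the -2 change carries straight to that chain (now 28 weeks).
New critical path: W→N→F = 7+21+1 = 29 ⇒ 29 weeks.

29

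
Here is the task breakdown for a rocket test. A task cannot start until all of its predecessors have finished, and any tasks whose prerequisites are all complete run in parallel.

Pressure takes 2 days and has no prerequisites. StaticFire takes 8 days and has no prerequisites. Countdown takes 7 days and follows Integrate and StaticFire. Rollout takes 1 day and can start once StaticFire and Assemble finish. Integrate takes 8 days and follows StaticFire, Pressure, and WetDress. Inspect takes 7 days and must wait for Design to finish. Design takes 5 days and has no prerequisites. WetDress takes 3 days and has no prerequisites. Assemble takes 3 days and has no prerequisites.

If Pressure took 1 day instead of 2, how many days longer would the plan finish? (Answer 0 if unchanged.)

0

The binding path is StaticFire→Integrate→Countdown = 8+8+7 = 23; finish at 23 days.
Pressure is off the critical path — its longest chain is 17 days, giving 6 of slack.
No other chain overtakes it, so the finish is 23 days.
Change in finish: 23 − 23 = +0 days.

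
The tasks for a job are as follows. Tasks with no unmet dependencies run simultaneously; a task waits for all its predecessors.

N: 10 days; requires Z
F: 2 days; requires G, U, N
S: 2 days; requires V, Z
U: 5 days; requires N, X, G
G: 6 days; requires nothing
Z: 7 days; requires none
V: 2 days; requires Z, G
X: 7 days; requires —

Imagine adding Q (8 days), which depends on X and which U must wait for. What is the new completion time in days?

Originally the plan takes 24 days.
With Q inserted, U now waits for max(N, X, G, Q).
New critical path: Z→N→U→F = 7+10+5+2 = 24 ⇒ 24 days.

24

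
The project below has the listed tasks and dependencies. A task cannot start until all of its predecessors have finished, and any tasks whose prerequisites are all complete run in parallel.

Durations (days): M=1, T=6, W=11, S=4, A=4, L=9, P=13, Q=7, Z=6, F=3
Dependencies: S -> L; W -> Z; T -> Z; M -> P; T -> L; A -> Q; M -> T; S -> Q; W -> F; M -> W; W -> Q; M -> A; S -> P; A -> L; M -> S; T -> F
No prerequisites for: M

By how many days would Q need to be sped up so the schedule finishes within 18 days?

Current finish: 19 days; target: 18.
Q is on every critical path, so each day cut from Q cuts the finish by one (this holds down to a finish of 18).
Need 19 − 18 = 1 day off Q → Q becomes 6 days, finish becomes 18.

1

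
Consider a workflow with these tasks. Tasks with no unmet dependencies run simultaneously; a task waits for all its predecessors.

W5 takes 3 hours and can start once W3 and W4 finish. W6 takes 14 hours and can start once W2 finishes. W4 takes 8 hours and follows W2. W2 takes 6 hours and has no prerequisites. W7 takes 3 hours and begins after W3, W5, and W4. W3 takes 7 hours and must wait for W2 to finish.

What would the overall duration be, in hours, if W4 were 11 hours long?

23

Baseline: W2→W4→W5→W7 = 6+8+3+3 = 20 → 20 hours.
W4 lies on that path, so at 11 hours the path becomes 23 hours.
The critical path is still W2→W4→W5→W7; finish is now 23 hours.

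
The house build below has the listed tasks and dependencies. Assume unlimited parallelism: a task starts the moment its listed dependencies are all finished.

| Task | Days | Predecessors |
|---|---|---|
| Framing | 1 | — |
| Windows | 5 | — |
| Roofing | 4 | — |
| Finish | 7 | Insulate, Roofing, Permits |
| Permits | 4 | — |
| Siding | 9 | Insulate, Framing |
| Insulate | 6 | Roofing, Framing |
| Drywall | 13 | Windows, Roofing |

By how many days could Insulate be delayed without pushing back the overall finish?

Roofing→Insulate→Siding = 4+6+9 = 19 sets the makespan at 19 days.
The longest chain containing Insulate totals 19 days.
So Insulate can slip 10 − 10 = 0 days.

0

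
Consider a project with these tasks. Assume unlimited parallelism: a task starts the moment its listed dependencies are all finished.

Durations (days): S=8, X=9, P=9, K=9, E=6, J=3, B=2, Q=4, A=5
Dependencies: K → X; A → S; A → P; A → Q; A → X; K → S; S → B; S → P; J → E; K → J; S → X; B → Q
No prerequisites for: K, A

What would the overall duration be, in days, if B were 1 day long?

Critical path before the change: K→S→X = 9+8+9 = 26 giving 26 days.
B is off the critical path — its longest chain is 23 days, giving 3 of slack.
That remains the longest chain; total 26 days.

26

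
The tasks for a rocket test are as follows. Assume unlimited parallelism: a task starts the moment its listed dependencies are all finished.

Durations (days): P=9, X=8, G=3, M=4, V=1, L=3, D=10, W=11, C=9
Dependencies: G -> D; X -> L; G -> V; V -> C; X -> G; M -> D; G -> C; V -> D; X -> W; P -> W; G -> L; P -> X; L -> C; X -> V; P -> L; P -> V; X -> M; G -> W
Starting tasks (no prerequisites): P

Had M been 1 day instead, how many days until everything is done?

The binding path is P→X→G→L→C = 9+8+3+3+9 = 32; finish at 32 days.
M has 1 day of float (longest path through it is 31).
No other chain overtakes it, so the finish is 32 days.

32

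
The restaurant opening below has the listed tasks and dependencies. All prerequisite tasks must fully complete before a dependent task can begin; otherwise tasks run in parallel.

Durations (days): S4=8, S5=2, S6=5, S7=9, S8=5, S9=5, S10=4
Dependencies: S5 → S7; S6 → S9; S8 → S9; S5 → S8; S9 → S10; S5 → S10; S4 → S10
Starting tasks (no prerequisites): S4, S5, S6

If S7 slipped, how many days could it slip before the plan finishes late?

S5→S8→S9→S10 = 2+5+5+4 = 16 sets the makespan at 16 days.
Longest path through S7: 11 days (earliest finish 11, latest finish 16).
Float = 16 − 11 = 5.

5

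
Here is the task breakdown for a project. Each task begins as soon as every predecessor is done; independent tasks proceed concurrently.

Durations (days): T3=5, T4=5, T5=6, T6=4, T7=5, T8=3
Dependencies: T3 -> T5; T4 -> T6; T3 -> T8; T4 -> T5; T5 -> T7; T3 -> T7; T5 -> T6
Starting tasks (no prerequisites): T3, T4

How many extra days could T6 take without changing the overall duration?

T3→T5→T7 = 5+6+5 = 16 sets the makespan at 16 days.
The longest chain containing T6 totals 15 days.
Float = 16 − 15 = 1.

1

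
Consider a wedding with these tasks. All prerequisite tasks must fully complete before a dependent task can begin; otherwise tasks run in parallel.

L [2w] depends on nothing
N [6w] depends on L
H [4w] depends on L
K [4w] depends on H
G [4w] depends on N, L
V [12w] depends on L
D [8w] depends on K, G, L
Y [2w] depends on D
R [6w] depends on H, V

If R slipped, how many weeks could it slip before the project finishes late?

2

Critical path: L→N→G→D→Y = 2+6+4+8+2 = 22, so the finish is 22 weeks.
The longest chain containing R totals 20 weeks.
Slack of R = 16 − 14 = 2 weeks.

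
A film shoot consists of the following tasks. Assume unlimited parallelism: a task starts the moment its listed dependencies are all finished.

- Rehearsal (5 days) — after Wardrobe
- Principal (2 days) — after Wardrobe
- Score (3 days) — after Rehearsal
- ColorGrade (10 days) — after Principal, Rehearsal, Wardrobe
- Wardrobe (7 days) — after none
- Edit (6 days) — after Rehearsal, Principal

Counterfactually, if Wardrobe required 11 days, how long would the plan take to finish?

26

Baseline: Wardrobe→Rehearsal→ColorGrade = 7+5+10 = 22 → 22 days.
Wardrobe lies on that path, so at 11 days the path becomes 26 days.
The critical path is still Wardrobe→Rehearsal→ColorGrade; finish is now 26 days.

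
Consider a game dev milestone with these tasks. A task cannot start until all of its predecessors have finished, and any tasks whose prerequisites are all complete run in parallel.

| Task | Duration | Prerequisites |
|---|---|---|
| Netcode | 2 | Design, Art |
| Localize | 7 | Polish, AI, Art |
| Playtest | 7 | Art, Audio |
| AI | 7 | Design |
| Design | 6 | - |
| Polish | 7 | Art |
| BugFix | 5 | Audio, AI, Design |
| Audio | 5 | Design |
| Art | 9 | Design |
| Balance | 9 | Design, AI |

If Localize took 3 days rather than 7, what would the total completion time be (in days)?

Baseline: Design→Art→Polish→Localize = 6+9+7+7 = 29 → 29 days.
Localize is on the critical path; changing it to 3 makes that path 25 days.
The critical path is still Design→Art→Polish→Localize; finish is now 25 days.

25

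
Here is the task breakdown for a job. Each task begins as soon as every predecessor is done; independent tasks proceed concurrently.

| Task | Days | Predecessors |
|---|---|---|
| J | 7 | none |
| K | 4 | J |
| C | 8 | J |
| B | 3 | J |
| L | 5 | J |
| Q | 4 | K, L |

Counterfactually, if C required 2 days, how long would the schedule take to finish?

Baseline: J→L→Q = 7+5+4 = 16 → 16 days.
C is off the critical path — its longest chain is 15 days, giving 1 of slack.
That remains the longest chain; total 16 days.

16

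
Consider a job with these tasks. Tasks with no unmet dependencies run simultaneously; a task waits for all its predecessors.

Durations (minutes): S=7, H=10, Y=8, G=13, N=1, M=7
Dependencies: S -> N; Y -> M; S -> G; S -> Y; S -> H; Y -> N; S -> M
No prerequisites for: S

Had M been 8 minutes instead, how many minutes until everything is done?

23

The binding path is S→Y→M = 7+8+7 = 22; finish at 22 minutes.
M is on the critical path; changing it to 8 makes that path 23 minutes.
No other chain overtakes it, so the finish is 23 minutes.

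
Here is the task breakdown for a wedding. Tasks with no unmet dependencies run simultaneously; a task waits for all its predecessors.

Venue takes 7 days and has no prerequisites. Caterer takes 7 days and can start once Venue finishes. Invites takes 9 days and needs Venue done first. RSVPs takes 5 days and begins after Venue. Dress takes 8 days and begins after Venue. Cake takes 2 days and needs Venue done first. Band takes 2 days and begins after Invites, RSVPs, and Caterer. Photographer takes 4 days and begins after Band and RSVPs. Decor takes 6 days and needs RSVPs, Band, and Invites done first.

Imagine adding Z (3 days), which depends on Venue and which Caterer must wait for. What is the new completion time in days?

25

Originally the project takes 24 days.
With Z inserted, Caterer now waits for max(Venue, Z).
New critical path: Venue→Z→Caterer→Band→Decor = 7+3+7+2+6 = 25 ⇒ 25 days.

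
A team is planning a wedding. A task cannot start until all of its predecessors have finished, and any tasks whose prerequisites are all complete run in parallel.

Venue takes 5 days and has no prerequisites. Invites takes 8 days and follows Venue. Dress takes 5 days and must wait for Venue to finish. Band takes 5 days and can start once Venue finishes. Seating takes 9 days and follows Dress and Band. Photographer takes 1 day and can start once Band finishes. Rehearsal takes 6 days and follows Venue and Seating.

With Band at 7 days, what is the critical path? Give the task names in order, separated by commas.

Critical path before the change: Venue→Band→Seating→Rehearsal = 5+5+9+6 = 25 giving 25 days.
Band lies on that path, so at 7 days the path becomes 27 days.
No other chain overtakes it, so the finish is 27 days.

Venue, Band, Seating, Rehearsal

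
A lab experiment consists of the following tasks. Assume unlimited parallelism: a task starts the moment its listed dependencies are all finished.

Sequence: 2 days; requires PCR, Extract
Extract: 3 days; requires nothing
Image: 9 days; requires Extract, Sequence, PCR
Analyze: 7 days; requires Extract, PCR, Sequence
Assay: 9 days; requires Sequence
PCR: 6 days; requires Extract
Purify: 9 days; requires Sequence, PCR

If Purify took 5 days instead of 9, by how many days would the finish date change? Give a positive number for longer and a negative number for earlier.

0

Critical path before the change: Extract→PCR→Sequence→Purify = 3+6+2+9 = 20 giving 20 days.
Purify is on the critical path; changing it to 5 makes that path 16 days.
New critical path: Extract→PCR→Sequence→Assay = 3+6+2+9 = 20 ⇒ 20 days.
Change in finish: 20 − 20 = +0 days.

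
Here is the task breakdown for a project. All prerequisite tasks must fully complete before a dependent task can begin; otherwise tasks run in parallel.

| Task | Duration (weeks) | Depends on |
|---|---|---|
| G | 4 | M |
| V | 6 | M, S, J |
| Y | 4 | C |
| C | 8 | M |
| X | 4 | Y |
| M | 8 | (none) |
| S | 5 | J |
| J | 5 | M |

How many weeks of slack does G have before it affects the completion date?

12

The longest chain is M→J→S→V = 8+5+5+6 = 24; overall finish 24 weeks.
Longest path through G: 12 weeks (earliest finish 12, latest finish 24).
Float = 24 − 12 = 12.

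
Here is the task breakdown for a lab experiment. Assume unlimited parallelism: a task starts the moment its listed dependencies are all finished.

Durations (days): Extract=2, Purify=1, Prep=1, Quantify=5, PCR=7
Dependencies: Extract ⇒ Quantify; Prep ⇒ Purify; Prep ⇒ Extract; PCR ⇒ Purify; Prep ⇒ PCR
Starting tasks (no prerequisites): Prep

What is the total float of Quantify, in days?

1

The longest chain is Prep→PCR→Purify = 1+7+1 = 9; overall finish 9 days.
The longest chain containing Quantify totals 8 days.
Float = 9 − 8 = 1.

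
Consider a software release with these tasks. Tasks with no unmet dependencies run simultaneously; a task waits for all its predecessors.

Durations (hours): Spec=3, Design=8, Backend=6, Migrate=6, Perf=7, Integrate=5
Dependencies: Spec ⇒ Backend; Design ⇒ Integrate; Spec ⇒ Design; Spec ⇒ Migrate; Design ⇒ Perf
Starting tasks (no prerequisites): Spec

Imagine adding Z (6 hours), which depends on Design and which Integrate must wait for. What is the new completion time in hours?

Originally the job takes 18 hours.
With Z inserted, Integrate now waits for max(Design, Z).
New critical path: Spec→Design→Z→Integrate = 3+8+6+5 = 22 ⇒ 22 hours.

22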